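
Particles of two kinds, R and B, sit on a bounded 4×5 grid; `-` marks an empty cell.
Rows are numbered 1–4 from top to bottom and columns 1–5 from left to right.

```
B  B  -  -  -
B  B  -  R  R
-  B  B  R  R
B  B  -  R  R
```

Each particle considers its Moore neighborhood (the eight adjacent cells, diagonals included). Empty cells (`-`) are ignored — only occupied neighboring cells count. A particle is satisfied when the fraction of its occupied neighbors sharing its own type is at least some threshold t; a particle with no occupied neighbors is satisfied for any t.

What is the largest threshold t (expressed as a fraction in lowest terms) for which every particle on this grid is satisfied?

1/2

(1,1)B 3/3
(1,2)B 3/3
(2,1)B 4/4
(2,2)B 5/5
(2,4)R 3/4
(2,5)R 3/3
(3,2)B 5/5
(3,3)B 3/6
(3,4)R 5/6
(3,5)R 5/5
(4,1)B 2/2
(4,2)B 3/3
(4,4)R 3/4
(4,5)R 3/3
The smallest same-type fraction is 3/6 at (3,3), which reduces to 1/2. Any threshold above that leaves this particle unsatisfied.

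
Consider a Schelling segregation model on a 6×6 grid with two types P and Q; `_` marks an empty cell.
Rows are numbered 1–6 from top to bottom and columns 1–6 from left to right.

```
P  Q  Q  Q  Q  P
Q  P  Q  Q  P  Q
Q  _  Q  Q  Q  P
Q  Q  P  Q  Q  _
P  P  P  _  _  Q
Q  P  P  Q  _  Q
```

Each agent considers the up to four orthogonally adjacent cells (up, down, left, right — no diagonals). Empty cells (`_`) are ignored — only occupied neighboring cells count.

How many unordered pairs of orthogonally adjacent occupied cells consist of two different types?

21

Scan each occupied cell's neighbors to the right and below so each pair is counted once.
From row 1: 6 unlike of 11 pairs (running 6/11).
From row 2: 6 unlike of 10 pairs (running 12/21).
From row 3: 2 unlike of 7 pairs (running 14/28).
From row 4: 4 unlike of 7 pairs (running 18/35).
From row 5: 1 unlike of 6 pairs (running 19/41).
From row 6: 2 unlike of 3 pairs (running 21/44).
Total adjacent occupied pairs: 44; unlike-type pairs: 21.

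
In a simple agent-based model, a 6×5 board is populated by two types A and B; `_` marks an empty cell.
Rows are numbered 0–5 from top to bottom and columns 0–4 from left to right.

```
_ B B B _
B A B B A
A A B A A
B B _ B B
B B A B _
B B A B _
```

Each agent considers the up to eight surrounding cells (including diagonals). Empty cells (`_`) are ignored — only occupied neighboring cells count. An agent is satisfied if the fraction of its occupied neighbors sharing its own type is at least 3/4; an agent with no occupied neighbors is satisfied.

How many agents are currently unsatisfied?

20

Row 0: (0,1)B 3/4 ok · (0,2)B 4/5 ok · (0,3)B 3/4 ok
Row 1: (1,0)B 1/4 unhappy · (1,1)A 2/7 unhappy · (1,2)B 5/8 unhappy · (1,3)B 4/7 unhappy · (1,4)A 2/4 unhappy
Row 2: (2,0)A 2/5 unhappy · (2,1)A 2/7 unhappy · (2,2)B 4/7 unhappy · (2,3)A 2/7 unhappy · (2,4)A 2/5 unhappy
Row 3: (3,0)B 3/5 unhappy · (3,1)B 4/7 unhappy · (3,3)B 3/6 unhappy · (3,4)B 2/4 unhappy
Row 4: (4,0)B 5/5 ok · (4,1)B 5/7 unhappy · (4,2)A 1/7 unhappy · (4,3)B 3/5 unhappy
Row 5: (5,0)B 3/3 ok · (5,1)B 3/5 unhappy · (5,2)A 1/5 unhappy · (5,3)B 1/3 unhappy
Unsatisfied: (1,0), (1,1), (1,2), (1,3), (1,4), (2,0), (2,1), (2,2), (2,3), (2,4), (3,0), (3,1), (3,3), (3,4), (4,1), (4,2), (4,3), (5,1), (5,2), (5,3) — 20 in total.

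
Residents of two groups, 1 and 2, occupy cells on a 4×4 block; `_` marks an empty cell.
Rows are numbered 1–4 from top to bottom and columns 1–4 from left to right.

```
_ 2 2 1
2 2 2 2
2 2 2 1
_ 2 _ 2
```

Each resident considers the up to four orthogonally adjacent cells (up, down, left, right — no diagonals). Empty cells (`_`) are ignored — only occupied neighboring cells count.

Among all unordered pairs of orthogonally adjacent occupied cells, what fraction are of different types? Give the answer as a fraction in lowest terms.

Scan each occupied cell's neighbors to the right and below so each pair is counted once.
From row 1: 2 unlike of 5 pairs (running 2/5).
From row 2: 1 unlike of 7 pairs (running 3/12).
From row 3: 2 unlike of 5 pairs (running 5/17).
Total adjacent occupied pairs: 17; unlike-type pairs: 5.
5/17 is already in lowest terms.

5/17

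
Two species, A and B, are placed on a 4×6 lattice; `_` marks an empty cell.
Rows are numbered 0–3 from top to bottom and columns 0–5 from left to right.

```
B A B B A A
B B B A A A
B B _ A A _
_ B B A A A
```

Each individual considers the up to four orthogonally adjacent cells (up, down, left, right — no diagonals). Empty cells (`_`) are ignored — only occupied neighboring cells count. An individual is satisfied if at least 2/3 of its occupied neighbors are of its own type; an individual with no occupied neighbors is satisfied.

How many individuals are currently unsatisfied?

(0,0)B 1/2 ✗
(0,1)A 0/3 ✗
(0,2)B 2/3 ✓
(0,3)B 1/3 ✗
(0,4)A 2/3 ✓
(0,5)A 2/2 ✓
(1,0)B 3/3 ✓
(1,1)B 3/4 ✓
(1,2)B 2/3 ✓
(1,3)A 2/4 ✗
(1,4)A 4/4 ✓
(1,5)A 2/2 ✓
(2,0)B 2/2 ✓
(2,1)B 3/3 ✓
(2,3)A 3/3 ✓
(2,4)A 3/3 ✓
(3,1)B 2/2 ✓
(3,2)B 1/2 ✗
(3,3)A 2/3 ✓
(3,4)A 3/3 ✓
(3,5)A 1/1 ✓
Unsatisfied: (0,0), (0,1), (0,3), (1,3), (3,2) — 5 in total.

5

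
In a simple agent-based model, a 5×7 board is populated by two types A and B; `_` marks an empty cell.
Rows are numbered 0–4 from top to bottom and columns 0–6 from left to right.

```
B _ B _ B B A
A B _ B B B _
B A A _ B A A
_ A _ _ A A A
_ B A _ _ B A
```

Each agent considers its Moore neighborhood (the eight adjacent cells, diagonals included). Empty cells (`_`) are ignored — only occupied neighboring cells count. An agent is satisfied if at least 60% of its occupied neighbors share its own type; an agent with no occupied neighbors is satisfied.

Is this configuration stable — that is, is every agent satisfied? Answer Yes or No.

No

Row 0: (0,0)B 1/2 ✗ · (0,2)B 2/2 ✓ · (0,4)B 4/4 ✓ · (0,5)B 3/4 ✓ · (0,6)A 0/2 ✗
Row 1: (1,0)A 1/4 ✗ · (1,1)B 3/6 ✗ · (1,3)B 4/5 ✓ · (1,4)B 5/6 ✓ · (1,5)B 4/7 ✗
Row 2: (2,0)B 1/4 ✗ · (2,1)A 3/5 ✓ · (2,2)A 2/4 ✗ · (2,4)B 3/6 ✗ · (2,5)A 4/7 ✗ · (2,6)A 3/4 ✓
Row 3: (3,1)A 3/5 ✓ · (3,4)A 2/4 ✗ · (3,5)A 5/7 ✓ · (3,6)A 4/5 ✓
Row 4: (4,1)B 0/2 ✗ · (4,2)A 1/2 ✗ · (4,5)B 0/4 ✗ · (4,6)A 2/3 ✓
For instance (0,0) has only 1/2 same-type neighbors, below 3/5.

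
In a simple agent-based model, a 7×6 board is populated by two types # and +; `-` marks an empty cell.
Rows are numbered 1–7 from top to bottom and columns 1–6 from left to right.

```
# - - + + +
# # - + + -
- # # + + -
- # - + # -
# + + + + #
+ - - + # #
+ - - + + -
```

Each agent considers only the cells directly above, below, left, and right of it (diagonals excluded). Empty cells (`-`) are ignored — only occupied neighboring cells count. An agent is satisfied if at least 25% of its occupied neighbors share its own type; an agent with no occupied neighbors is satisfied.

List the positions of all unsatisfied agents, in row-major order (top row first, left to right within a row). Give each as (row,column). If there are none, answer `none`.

(1,1)# 1/1 ✓
(1,4)+ 2/2 ✓
(1,5)+ 3/3 ✓
(1,6)+ 1/1 ✓
(2,1)# 2/2 ✓
(2,2)# 2/2 ✓
(2,4)+ 3/3 ✓
(2,5)+ 3/3 ✓
(3,2)# 3/3 ✓
(3,3)# 1/2 ✓
(3,4)+ 3/4 ✓
(3,5)+ 2/3 ✓
(4,2)# 1/2 ✓
(4,4)+ 2/3 ✓
(4,5)# 0/3 ✗
(5,1)# 0/2 ✗
(5,2)+ 1/3 ✓
(5,3)+ 2/2 ✓
(5,4)+ 4/4 ✓
(5,5)+ 1/4 ✓
(5,6)# 1/2 ✓
(6,1)+ 1/2 ✓
(6,4)+ 2/3 ✓
(6,5)# 1/4 ✓
(6,6)# 2/2 ✓
(7,1)+ 1/1 ✓
(7,4)+ 2/2 ✓
(7,5)+ 1/2 ✓

(4,5), (5,1)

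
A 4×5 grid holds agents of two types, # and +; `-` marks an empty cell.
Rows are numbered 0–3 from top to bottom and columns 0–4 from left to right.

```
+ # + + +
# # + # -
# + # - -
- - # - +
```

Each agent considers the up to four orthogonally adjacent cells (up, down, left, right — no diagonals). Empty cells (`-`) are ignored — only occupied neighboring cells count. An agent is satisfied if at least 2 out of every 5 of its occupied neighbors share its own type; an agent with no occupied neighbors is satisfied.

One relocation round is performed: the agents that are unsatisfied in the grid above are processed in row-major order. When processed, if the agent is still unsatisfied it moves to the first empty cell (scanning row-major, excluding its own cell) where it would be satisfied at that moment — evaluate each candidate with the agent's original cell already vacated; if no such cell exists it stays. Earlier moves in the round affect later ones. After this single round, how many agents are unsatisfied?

0

Initially unsatisfied (in order): (0,0), (0,1), (1,2), (1,3), (2,1), (2,2).
  (0,0) → (1,4).
  (0,1): now satisfied by earlier moves; stays.
  (1,2) → (2,4).
  (1,3) → (0,0).
  (2,1) → (1,3).
  (2,2): now satisfied by earlier moves; stays.
Resulting grid:
# # + + +
# # - + +
# - # - +
- - # - +
All satisfied now.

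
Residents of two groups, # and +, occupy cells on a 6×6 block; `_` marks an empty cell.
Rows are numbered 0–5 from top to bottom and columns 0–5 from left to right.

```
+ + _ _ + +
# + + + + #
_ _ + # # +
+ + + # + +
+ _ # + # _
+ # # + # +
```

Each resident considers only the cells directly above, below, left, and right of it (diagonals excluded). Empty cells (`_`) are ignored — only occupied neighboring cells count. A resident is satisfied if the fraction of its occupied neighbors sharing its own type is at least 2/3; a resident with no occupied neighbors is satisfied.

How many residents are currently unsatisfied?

Row 0: (0,0)+ 1/2 ✗ · (0,1)+ 2/2 ✓ · (0,4)+ 2/2 ✓ · (0,5)+ 1/2 ✗
Row 1: (1,0)# 0/2 ✗ · (1,1)+ 2/3 ✓ · (1,2)+ 3/3 ✓ · (1,3)+ 2/3 ✓ · (1,4)+ 2/4 ✗ · (1,5)# 0/3 ✗
Row 2: (2,2)+ 2/3 ✓ · (2,3)# 2/4 ✗ · (2,4)# 1/4 ✗ · (2,5)+ 1/3 ✗
Row 3: (3,0)+ 2/2 ✓ · (3,1)+ 2/2 ✓ · (3,2)+ 2/4 ✗ · (3,3)# 1/4 ✗ · (3,4)+ 1/4 ✗ · (3,5)+ 2/2 ✓
Row 4: (4,0)+ 2/2 ✓ · (4,2)# 1/3 ✗ · (4,3)+ 1/4 ✗ · (4,4)# 1/3 ✗
Row 5: (5,0)+ 1/2 ✗ · (5,1)# 1/2 ✗ · (5,2)# 2/3 ✓ · (5,3)+ 1/3 ✗ · (5,4)# 1/3 ✗ · (5,5)+ 0/1 ✗
Unsatisfied: (0,0), (0,5), (1,0), (1,4), (1,5), (2,3), (2,4), (2,5), (3,2), (3,3), (3,4), (4,2), (4,3), (4,4), (5,0), (5,1), (5,3), (5,4), (5,5) — 19 in total.

19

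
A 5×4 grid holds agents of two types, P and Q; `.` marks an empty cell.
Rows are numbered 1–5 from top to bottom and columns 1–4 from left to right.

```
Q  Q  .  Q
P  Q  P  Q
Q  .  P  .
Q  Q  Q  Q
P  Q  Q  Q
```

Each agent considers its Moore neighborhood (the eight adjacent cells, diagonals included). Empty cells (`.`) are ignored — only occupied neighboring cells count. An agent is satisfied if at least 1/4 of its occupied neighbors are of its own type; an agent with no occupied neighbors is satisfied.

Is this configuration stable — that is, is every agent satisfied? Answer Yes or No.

No

Row 1: (1,1)Q 2/3 ok · (1,2)Q 2/4 ok · (1,4)Q 1/2 ok
Row 2: (2,1)P 0/4 unhappy · (2,2)Q 3/6 ok · (2,3)P 1/5 unhappy · (2,4)Q 1/3 ok
Row 3: (3,1)Q 3/4 ok · (3,3)P 1/6 unhappy
Row 4: (4,1)Q 3/4 ok · (4,2)Q 5/7 ok · (4,3)Q 5/6 ok · (4,4)Q 3/4 ok
Row 5: (5,1)P 0/3 unhappy · (5,2)Q 4/5 ok · (5,3)Q 5/5 ok · (5,4)Q 3/3 ok
For instance (2,1) has only 0/4 same-type neighbors, below 1/4.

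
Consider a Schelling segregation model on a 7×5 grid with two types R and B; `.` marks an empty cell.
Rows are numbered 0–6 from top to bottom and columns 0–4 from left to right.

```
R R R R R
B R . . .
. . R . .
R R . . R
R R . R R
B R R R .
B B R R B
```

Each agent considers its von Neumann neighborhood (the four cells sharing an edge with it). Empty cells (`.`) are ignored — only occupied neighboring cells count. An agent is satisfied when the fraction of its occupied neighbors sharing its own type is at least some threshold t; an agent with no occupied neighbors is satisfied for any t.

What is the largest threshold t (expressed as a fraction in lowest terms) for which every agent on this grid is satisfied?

0/1

Row 0: (0,0)R 1/2 · (0,1)R 3/3 · (0,2)R 2/2 · (0,3)R 2/2 · (0,4)R 1/1
Row 1: (1,0)B 0/2 · (1,1)R 1/2
Row 2: (2,2)R — no occupied neighbors
Row 3: (3,0)R 2/2 · (3,1)R 2/2 · (3,4)R 1/1
Row 4: (4,0)R 2/3 · (4,1)R 3/3 · (4,3)R 2/2 · (4,4)R 2/2
Row 5: (5,0)B 1/3 · (5,1)R 2/4 · (5,2)R 3/3 · (5,3)R 3/3
Row 6: (6,0)B 2/2 · (6,1)B 1/3 · (6,2)R 2/3 · (6,3)R 2/3 · (6,4)B 0/1
The smallest same-type fraction is 0/2 at (1,0), which reduces to 0/1. Any threshold above that leaves this agent unsatisfied.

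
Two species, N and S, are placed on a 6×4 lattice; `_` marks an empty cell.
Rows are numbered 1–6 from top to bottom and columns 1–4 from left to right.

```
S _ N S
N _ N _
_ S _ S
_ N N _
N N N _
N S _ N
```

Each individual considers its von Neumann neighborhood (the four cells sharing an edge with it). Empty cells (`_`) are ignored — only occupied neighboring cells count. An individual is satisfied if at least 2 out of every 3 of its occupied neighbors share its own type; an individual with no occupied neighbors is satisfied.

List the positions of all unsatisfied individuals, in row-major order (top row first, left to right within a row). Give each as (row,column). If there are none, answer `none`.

Row 1: (1,1)S 0/1 ✗ · (1,3)N 1/2 ✗ · (1,4)S 0/1 ✗
Row 2: (2,1)N 0/1 ✗ · (2,3)N 1/1 ✓
Row 3: (3,2)S 0/1 ✗ · (3,4)S 0/0 ✓
Row 4: (4,2)N 2/3 ✓ · (4,3)N 2/2 ✓
Row 5: (5,1)N 2/2 ✓ · (5,2)N 3/4 ✓ · (5,3)N 2/2 ✓
Row 6: (6,1)N 1/2 ✗ · (6,2)S 0/2 ✗ · (6,4)N 0/0 ✓

(1,1), (1,3), (1,4), (2,1), (3,2), (6,1), (6,2)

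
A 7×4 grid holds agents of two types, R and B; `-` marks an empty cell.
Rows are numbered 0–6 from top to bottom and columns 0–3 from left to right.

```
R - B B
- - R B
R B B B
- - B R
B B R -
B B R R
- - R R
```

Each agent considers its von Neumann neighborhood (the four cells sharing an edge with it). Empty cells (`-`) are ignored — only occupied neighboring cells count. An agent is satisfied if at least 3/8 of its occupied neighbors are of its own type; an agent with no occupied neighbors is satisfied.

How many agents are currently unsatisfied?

5

(0,0)R 0/0 ✓
(0,2)B 1/2 ✓
(0,3)B 2/2 ✓
(1,2)R 0/3 ✗
(1,3)B 2/3 ✓
(2,0)R 0/1 ✗
(2,1)B 1/2 ✓
(2,2)B 3/4 ✓
(2,3)B 2/3 ✓
(3,2)B 1/3 ✗
(3,3)R 0/2 ✗
(4,0)B 2/2 ✓
(4,1)B 2/3 ✓
(4,2)R 1/3 ✗
(5,0)B 2/2 ✓
(5,1)B 2/3 ✓
(5,2)R 3/4 ✓
(5,3)R 2/2 ✓
(6,2)R 2/2 ✓
(6,3)R 2/2 ✓
Unsatisfied: (1,2), (2,0), (3,2), (3,3), (4,2) — 5 in total.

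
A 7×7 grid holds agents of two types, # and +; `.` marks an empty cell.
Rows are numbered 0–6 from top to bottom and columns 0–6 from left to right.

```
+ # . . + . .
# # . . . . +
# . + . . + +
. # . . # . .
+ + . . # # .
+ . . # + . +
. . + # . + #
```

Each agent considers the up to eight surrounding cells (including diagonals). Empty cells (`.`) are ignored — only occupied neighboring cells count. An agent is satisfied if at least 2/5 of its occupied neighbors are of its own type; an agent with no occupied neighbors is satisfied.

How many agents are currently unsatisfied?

(0,0)+ 0/3 ✗
(0,1)# 2/3 ✓
(0,4)+ 0/0 ✓
(1,0)# 3/4 ✓
(1,1)# 3/5 ✓
(1,6)+ 2/2 ✓
(2,0)# 3/3 ✓
(2,2)+ 0/2 ✗
(2,5)+ 2/3 ✓
(2,6)+ 2/2 ✓
(3,1)# 1/4 ✗
(3,4)# 2/3 ✓
(4,0)+ 2/3 ✓
(4,1)+ 2/3 ✓
(4,4)# 3/4 ✓
(4,5)# 2/4 ✓
(5,0)+ 2/2 ✓
(5,3)# 2/4 ✓
(5,4)+ 1/5 ✗
(5,6)+ 1/3 ✗
(6,2)+ 0/2 ✗
(6,3)# 1/3 ✗
(6,5)+ 2/3 ✓
(6,6)# 0/2 ✗
Unsatisfied: (0,0), (2,2), (3,1), (5,4), (5,6), (6,2), (6,3), (6,6) — 8 in total.

8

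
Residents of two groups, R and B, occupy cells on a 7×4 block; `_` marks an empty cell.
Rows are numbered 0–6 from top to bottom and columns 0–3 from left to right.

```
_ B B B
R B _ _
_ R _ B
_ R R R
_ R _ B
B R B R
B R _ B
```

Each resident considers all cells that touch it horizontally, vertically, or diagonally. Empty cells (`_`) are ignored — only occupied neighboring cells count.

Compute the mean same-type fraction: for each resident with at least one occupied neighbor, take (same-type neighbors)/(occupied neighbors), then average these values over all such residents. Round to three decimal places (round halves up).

Row 0: (0,1)B 2/3 · (0,2)B 3/3 · (0,3)B 1/1
Row 1: (1,0)R 1/3 · (1,1)B 2/4
Row 2: (2,1)R 3/4 · (2,3)B 0/2
Row 3: (3,1)R 3/3 · (3,2)R 4/6 · (3,3)R 1/3
Row 4: (4,1)R 3/5 · (4,3)B 1/4
Row 5: (5,0)B 1/4 · (5,1)R 2/5 · (5,2)B 2/6 · (5,3)R 0/3
Row 6: (6,0)B 1/3 · (6,1)R 1/4 · (6,3)B 1/2
Sum over 19 residents: 2/3 + 3/3 + 1/1 + 1/3 + 2/4 + 3/4 + 0/2 + 3/3 + 4/6 + 1/3 + 3/5 + 1/4 + 1/4 + 2/5 + 2/6 + 0/3 + 1/3 + 1/4 + 1/2 = 55/6; mean = 55/6 ÷ 19 = 55/114 = 0.482456… → 0.482.

0.482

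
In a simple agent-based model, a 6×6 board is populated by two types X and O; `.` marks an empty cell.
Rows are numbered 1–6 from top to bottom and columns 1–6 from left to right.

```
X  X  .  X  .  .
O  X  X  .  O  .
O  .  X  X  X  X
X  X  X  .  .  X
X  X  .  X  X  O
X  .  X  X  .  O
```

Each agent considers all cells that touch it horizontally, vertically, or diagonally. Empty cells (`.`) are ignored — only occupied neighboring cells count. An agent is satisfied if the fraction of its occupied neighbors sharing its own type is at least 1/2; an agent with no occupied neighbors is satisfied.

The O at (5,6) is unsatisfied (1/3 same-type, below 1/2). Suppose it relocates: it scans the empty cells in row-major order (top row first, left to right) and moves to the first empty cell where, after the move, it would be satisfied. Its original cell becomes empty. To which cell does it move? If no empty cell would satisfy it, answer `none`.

(1,5)

Vacating (5,6). Empty cells in order:
  (1,3): 0/4 same-type → still unsatisfied.
  (1,5): 1/2 same-type → satisfied — stop here.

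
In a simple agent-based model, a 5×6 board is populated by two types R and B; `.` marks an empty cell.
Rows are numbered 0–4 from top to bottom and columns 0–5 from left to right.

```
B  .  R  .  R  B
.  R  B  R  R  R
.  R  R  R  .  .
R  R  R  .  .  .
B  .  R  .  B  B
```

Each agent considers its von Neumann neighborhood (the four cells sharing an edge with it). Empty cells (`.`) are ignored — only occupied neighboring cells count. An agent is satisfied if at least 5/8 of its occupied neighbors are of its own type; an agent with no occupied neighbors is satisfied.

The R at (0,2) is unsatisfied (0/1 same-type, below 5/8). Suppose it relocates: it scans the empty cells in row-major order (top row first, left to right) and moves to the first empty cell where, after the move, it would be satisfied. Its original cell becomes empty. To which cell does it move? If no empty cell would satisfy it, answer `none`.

Vacating (0,2). Empty cells in order:
  (0,1): 1/2 same-type → still unsatisfied.
  (0,3): 2/2 same-type → satisfied — stop here.

(0,3)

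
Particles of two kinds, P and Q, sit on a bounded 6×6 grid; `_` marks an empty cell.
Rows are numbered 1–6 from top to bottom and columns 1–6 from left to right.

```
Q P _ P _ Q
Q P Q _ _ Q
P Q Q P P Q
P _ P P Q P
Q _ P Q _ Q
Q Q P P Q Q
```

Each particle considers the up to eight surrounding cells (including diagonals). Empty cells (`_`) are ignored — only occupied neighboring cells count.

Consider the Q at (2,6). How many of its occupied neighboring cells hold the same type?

2

Occupied neighbors of (2,6): (1,6)=Q, (3,5)=P, (3,6)=Q.
Same type (Q): 2 of 3.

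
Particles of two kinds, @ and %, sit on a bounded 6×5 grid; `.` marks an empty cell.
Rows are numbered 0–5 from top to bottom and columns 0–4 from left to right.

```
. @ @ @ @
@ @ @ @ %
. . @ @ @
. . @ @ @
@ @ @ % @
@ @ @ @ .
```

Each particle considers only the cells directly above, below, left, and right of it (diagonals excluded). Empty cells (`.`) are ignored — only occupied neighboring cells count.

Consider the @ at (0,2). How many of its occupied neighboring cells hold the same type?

3

Occupied neighbors of (0,2): (1,2)=@, (0,1)=@, (0,3)=@.
Same type (@): 3 of 3.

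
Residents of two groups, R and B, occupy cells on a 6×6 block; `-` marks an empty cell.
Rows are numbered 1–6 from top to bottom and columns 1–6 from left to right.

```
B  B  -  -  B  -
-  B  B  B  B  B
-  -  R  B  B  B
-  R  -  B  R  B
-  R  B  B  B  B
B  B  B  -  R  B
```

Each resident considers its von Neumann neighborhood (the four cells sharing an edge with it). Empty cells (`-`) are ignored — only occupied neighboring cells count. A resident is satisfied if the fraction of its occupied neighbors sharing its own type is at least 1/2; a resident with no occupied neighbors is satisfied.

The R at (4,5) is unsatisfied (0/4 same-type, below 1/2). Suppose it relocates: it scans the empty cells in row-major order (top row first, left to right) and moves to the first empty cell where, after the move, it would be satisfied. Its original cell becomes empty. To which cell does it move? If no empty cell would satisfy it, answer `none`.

(3,1)

Vacating (4,5). Empty cells in order:
  (1,3): 0/2 same-type → still unsatisfied.
  (1,4): 0/2 same-type → still unsatisfied.
  (1,6): 0/2 same-type → still unsatisfied.
  (2,1): 0/2 same-type → still unsatisfied.
  (3,1): 0/0 same-type → satisfied — stop here.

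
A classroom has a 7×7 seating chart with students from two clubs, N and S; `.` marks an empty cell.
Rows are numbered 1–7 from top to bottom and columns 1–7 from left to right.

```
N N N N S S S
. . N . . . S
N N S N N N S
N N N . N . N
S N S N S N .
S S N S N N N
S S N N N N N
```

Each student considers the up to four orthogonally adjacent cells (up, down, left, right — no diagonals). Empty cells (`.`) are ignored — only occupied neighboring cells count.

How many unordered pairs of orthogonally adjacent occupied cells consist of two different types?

24

Scan each occupied cell's neighbors to the right and below so each pair is counted once.
From row 1: 1 unlike of 8 pairs (running 1/8).
From row 2: 1 unlike of 2 pairs (running 2/10).
From row 3: 5 unlike of 11 pairs (running 7/21).
From row 4: 3 unlike of 6 pairs (running 10/27).
From row 5: 9 unlike of 11 pairs (running 19/38).
From row 6: 4 unlike of 13 pairs (running 23/51).
From row 7: 1 unlike of 6 pairs (running 24/57).
Total adjacent occupied pairs: 57; unlike-type pairs: 24.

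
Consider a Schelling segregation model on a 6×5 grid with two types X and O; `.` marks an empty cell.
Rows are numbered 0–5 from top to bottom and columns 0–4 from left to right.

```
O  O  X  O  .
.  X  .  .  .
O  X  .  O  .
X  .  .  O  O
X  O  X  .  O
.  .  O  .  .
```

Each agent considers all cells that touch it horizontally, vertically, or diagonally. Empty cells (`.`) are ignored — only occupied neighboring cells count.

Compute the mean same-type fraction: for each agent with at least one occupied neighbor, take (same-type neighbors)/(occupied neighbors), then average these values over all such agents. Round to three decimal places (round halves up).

Row 0: (0,0)O 1/2 · (0,1)O 1/3 · (0,2)X 1/3 · (0,3)O 0/1
Row 1: (1,1)X 2/5
Row 2: (2,0)O 0/3 · (2,1)X 2/3 · (2,3)O 2/2
Row 3: (3,0)X 2/4 · (3,3)O 3/4 · (3,4)O 3/3
Row 4: (4,0)X 1/2 · (4,1)O 1/4 · (4,2)X 0/3 · (4,4)O 2/2
Row 5: (5,2)O 1/2
Sum over 16 agents: 1/2 + 1/3 + 1/3 + 0/1 + 2/5 + 0/3 + 2/3 + 2/2 + 2/4 + 3/4 + 3/3 + 1/2 + 1/4 + 0/3 + 2/2 + 1/2 = 116/15; mean = 116/15 ÷ 16 = 29/60 = 0.483333… → 0.483.

0.483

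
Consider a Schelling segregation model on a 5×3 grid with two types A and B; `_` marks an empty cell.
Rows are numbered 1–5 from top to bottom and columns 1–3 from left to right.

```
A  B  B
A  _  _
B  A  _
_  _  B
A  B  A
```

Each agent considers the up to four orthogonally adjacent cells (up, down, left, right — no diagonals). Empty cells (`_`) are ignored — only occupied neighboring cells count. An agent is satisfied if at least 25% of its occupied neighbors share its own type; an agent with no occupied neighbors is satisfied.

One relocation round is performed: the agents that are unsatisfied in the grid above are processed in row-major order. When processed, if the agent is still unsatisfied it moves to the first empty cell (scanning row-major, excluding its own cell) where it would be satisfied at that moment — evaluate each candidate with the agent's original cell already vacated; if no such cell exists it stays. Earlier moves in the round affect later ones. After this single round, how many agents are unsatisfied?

0

Initially unsatisfied (in order): (3,1), (3,2), (4,3), (5,1), (5,2), (5,3).
  (3,1) → (2,2).
  (3,2) → (3,1).
  (4,3) → (2,3).
  (5,1) → (3,2).
  (5,2) → (3,3).
  (5,3): now satisfied by earlier moves; stays.
Resulting grid:
A B B
A B B
A A B
_ _ _
_ _ A
All satisfied now.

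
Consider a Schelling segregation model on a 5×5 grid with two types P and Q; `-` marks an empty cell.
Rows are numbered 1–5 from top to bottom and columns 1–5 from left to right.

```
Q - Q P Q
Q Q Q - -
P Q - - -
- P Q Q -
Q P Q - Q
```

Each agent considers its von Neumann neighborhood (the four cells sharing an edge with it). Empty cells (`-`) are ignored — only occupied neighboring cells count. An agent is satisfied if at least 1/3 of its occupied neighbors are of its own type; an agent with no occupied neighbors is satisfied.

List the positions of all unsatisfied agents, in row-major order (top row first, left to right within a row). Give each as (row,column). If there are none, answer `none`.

(1,1)Q 1/1 ok
(1,3)Q 1/2 ok
(1,4)P 0/2 unhappy
(1,5)Q 0/1 unhappy
(2,1)Q 2/3 ok
(2,2)Q 3/3 ok
(2,3)Q 2/2 ok
(3,1)P 0/2 unhappy
(3,2)Q 1/3 ok
(4,2)P 1/3 ok
(4,3)Q 2/3 ok
(4,4)Q 1/1 ok
(5,1)Q 0/1 unhappy
(5,2)P 1/3 ok
(5,3)Q 1/2 ok
(5,5)Q 0/0 ok

(1,4), (1,5), (3,1), (5,1)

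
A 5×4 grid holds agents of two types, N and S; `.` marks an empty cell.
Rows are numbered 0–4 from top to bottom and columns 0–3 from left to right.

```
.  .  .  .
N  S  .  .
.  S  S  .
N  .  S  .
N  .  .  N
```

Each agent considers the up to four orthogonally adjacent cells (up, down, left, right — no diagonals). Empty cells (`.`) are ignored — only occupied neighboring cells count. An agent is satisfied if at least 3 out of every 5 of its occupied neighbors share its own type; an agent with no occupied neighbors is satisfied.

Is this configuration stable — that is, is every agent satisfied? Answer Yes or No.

No

Row 1: (1,0)N 0/1 ✗ · (1,1)S 1/2 ✗
Row 2: (2,1)S 2/2 ✓ · (2,2)S 2/2 ✓
Row 3: (3,0)N 1/1 ✓ · (3,2)S 1/1 ✓
Row 4: (4,0)N 1/1 ✓ · (4,3)N 0/0 ✓
For instance (1,0) has only 0/1 same-type neighbors, below 3/5.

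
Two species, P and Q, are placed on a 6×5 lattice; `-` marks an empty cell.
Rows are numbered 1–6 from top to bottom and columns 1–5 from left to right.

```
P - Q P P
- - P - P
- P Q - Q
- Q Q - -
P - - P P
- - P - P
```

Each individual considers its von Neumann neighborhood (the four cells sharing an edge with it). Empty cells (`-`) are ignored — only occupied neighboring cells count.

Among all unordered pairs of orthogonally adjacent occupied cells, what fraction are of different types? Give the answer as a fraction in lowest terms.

Scan each occupied cell's neighbors to the right and below so each pair is counted once.
From row 1: 2 unlike of 4 pairs (running 2/4).
From row 2: 2 unlike of 2 pairs (running 4/6).
From row 3: 2 unlike of 3 pairs (running 6/9).
From row 4: 0 unlike of 1 pairs (running 6/10).
From row 5: 0 unlike of 2 pairs (running 6/12).
Total adjacent occupied pairs: 12; unlike-type pairs: 6.
6/12 reduces to 1/2.

1/2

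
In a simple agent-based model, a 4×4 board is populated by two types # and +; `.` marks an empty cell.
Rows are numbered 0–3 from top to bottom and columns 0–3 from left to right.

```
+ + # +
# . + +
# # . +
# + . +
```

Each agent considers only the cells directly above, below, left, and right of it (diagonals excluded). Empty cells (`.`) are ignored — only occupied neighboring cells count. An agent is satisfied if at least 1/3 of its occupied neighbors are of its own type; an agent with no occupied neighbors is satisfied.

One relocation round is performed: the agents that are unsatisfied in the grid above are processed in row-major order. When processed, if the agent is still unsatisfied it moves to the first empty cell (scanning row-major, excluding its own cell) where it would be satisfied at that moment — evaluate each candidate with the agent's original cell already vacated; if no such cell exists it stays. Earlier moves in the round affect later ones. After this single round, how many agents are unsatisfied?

Initially unsatisfied (in order): (0,2), (3,1).
  (0,2) → (1,1).
  (3,1) → (0,2).
Resulting grid:
+ + + +
# # + +
# # . +
# . . +
All satisfied now.

0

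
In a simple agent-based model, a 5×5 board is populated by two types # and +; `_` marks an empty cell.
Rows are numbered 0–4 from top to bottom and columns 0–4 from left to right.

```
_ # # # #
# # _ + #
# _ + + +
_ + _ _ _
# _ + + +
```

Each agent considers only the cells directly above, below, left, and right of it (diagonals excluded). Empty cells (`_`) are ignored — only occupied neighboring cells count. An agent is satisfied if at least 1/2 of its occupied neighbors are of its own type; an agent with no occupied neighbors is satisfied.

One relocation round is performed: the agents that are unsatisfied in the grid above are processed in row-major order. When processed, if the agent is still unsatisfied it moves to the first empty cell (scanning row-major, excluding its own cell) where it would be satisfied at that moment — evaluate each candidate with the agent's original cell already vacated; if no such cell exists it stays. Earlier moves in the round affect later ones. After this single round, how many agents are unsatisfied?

0

Initially unsatisfied (in order): (1,3), (1,4).
  (1,3) → (2,1).
  (1,4): now satisfied by earlier moves; stays.
Resulting grid:
_ # # # #
# # _ _ #
# + + + +
_ + _ _ _
# _ + + +
All satisfied now.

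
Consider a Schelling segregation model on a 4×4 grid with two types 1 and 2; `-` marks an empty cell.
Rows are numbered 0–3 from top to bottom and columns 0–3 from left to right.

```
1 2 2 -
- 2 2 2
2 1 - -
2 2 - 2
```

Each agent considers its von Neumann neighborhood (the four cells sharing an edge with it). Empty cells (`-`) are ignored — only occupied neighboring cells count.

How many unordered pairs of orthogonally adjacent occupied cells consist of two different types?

Scan each occupied cell's neighbors to the right and below so each pair is counted once.
Row 0: 1(0,0)–2(0,1)≠ 2(0,1)–2(0,2)= 2(0,1)–2(1,1)= 2(0,2)–2(1,2)=  → 1/4 unlike.
Row 1: 2(1,1)–2(1,2)= 2(1,1)–1(2,1)≠ 2(1,2)–2(1,3)=  → 1/3 unlike.
Row 2: 2(2,0)–1(2,1)≠ 2(2,0)–2(3,0)= 1(2,1)–2(3,1)≠  → 2/3 unlike.
Row 3: 2(3,0)–2(3,1)=  → 0/1 unlike.
Total adjacent occupied pairs: 11; unlike-type pairs: 4.

4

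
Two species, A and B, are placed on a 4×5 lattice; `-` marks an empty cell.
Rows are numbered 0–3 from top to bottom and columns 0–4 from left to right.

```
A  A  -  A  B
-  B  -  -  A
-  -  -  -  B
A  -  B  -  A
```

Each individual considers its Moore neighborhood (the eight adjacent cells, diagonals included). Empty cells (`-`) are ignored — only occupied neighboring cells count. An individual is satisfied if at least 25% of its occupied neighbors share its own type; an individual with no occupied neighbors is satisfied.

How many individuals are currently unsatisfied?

4

(0,0)A 1/2 ✓
(0,1)A 1/2 ✓
(0,3)A 1/2 ✓
(0,4)B 0/2 ✗
(1,1)B 0/2 ✗
(1,4)A 1/3 ✓
(2,4)B 0/2 ✗
(3,0)A 0/0 ✓
(3,2)B 0/0 ✓
(3,4)A 0/1 ✗
Unsatisfied: (0,4), (1,1), (2,4), (3,4) — 4 in total.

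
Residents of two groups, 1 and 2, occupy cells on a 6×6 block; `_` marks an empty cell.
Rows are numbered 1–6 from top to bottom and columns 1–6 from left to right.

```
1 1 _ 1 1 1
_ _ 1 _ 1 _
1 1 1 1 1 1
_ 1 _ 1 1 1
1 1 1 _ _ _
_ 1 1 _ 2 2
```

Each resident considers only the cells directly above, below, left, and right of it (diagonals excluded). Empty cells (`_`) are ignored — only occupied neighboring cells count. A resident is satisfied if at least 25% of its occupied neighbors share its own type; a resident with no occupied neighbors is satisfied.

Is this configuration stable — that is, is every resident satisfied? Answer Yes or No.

(1,1)1 1/1 ok
(1,2)1 1/1 ok
(1,4)1 1/1 ok
(1,5)1 3/3 ok
(1,6)1 1/1 ok
(2,3)1 1/1 ok
(2,5)1 2/2 ok
(3,1)1 1/1 ok
(3,2)1 3/3 ok
(3,3)1 3/3 ok
(3,4)1 3/3 ok
(3,5)1 4/4 ok
(3,6)1 2/2 ok
(4,2)1 2/2 ok
(4,4)1 2/2 ok
(4,5)1 3/3 ok
(4,6)1 2/2 ok
(5,1)1 1/1 ok
(5,2)1 4/4 ok
(5,3)1 2/2 ok
(6,2)1 2/2 ok
(6,3)1 2/2 ok
(6,5)2 1/1 ok
(6,6)2 1/1 ok
All meet the threshold, so the configuration is stable.

Yes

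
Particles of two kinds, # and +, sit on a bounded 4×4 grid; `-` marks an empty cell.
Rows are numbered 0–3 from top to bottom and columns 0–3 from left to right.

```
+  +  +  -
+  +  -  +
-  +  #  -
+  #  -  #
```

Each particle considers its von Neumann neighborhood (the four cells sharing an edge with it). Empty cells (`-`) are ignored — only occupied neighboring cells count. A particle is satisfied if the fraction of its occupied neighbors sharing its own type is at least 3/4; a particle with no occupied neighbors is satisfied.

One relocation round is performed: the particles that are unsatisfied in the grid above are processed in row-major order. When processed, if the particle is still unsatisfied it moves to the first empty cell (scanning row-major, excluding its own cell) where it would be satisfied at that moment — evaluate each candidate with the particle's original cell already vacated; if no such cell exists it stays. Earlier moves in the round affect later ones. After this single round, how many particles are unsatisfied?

Initially unsatisfied (in order): (2,1), (2,2), (3,0), (3,1).
  (2,1) → (0,3).
  (2,2): now satisfied by earlier moves; stays.
  (3,0) → (1,2).
  (3,1): now satisfied by earlier moves; stays.
Resulting grid:
+ + + +
+ + + +
- - # -
- # - #
Unsatisfied now: (2,2).

1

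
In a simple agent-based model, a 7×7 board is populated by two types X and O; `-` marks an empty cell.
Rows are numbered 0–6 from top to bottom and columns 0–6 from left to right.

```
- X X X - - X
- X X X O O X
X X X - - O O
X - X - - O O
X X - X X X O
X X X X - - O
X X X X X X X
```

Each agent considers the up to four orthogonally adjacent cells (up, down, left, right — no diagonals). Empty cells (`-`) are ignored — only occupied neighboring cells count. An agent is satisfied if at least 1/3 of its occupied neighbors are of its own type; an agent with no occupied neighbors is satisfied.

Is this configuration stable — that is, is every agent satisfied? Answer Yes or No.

Yes

(0,1)X 2/2 ✓
(0,2)X 3/3 ✓
(0,3)X 2/2 ✓
(0,6)X 1/1 ✓
(1,1)X 3/3 ✓
(1,2)X 4/4 ✓
(1,3)X 2/3 ✓
(1,4)O 1/2 ✓
(1,5)O 2/3 ✓
(1,6)X 1/3 ✓
(2,0)X 2/2 ✓
(2,1)X 3/3 ✓
(2,2)X 3/3 ✓
(2,5)O 3/3 ✓
(2,6)O 2/3 ✓
(3,0)X 2/2 ✓
(3,2)X 1/1 ✓
(3,5)O 2/3 ✓
(3,6)O 3/3 ✓
(4,0)X 3/3 ✓
(4,1)X 2/2 ✓
(4,3)X 2/2 ✓
(4,4)X 2/2 ✓
(4,5)X 1/3 ✓
(4,6)O 2/3 ✓
(5,0)X 3/3 ✓
(5,1)X 4/4 ✓
(5,2)X 3/3 ✓
(5,3)X 3/3 ✓
(5,6)O 1/2 ✓
(6,0)X 2/2 ✓
(6,1)X 3/3 ✓
(6,2)X 3/3 ✓
(6,3)X 3/3 ✓
(6,4)X 2/2 ✓
(6,5)X 2/2 ✓
(6,6)X 1/2 ✓
All meet the threshold, so the configuration is stable.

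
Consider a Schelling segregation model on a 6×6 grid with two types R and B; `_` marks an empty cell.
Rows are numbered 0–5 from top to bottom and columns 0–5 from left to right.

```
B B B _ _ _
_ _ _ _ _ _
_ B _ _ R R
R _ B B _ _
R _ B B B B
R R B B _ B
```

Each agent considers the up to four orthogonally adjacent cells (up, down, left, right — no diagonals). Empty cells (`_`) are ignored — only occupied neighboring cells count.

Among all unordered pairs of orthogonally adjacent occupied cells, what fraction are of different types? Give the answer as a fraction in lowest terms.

1/17

Scan each occupied cell's neighbors to the right and below so each pair is counted once.
From row 0: 0 unlike of 2 pairs (running 0/2).
From row 2: 0 unlike of 1 pairs (running 0/3).
From row 3: 0 unlike of 4 pairs (running 0/7).
From row 4: 0 unlike of 7 pairs (running 0/14).
From row 5: 1 unlike of 3 pairs (running 1/17).
Total adjacent occupied pairs: 17; unlike-type pairs: 1.
1/17 is already in lowest terms.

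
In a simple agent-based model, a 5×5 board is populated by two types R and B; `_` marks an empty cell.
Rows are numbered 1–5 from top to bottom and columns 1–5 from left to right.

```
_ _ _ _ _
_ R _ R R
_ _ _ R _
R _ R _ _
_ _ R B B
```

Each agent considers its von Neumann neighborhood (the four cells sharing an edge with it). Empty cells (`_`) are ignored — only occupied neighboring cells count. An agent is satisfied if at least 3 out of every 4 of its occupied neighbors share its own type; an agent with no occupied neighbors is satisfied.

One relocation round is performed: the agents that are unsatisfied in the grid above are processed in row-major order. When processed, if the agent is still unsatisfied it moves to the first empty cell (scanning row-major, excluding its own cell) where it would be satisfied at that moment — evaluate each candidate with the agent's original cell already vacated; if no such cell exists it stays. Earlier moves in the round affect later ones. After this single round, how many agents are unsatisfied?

Initially unsatisfied (in order): (5,3), (5,4).
  (5,3) → (1,1).
  (5,4): now satisfied by earlier moves; stays.
Resulting grid:
R _ _ _ _
_ R _ R R
_ _ _ R _
R _ R _ _
_ _ _ B B
All satisfied now.

0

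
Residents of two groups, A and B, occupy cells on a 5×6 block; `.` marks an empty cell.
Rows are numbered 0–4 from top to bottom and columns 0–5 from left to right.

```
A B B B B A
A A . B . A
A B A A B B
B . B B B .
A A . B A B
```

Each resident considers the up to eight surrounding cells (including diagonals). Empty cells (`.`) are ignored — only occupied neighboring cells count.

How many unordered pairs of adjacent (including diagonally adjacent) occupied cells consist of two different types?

28

Scan each occupied cell's neighbors to the right and below (and the two forward diagonals) so each pair is counted once.
Row 0: A(0,0)–B(0,1)≠ A(0,0)–A(1,0)= A(0,0)–A(1,1)= B(0,1)–B(0,2)= B(0,1)–A(1,1)≠ B(0,1)–A(1,0)≠ B(0,2)–B(0,3)= B(0,2)–B(1,3)= B(0,2)–A(1,1)≠ B(0,3)–B(0,4)= B(0,3)–B(1,3)= B(0,4)–A(0,5)≠ B(0,4)–A(1,5)≠ B(0,4)–B(1,3)= A(0,5)–A(1,5)=  → 6/15 unlike.
Row 1: A(1,0)–A(1,1)= A(1,0)–A(2,0)= A(1,0)–B(2,1)≠ A(1,1)–B(2,1)≠ A(1,1)–A(2,2)= A(1,1)–A(2,0)= B(1,3)–A(2,3)≠ B(1,3)–B(2,4)= B(1,3)–A(2,2)≠ A(1,5)–B(2,5)≠ A(1,5)–B(2,4)≠  → 6/11 unlike.
Row 2: A(2,0)–B(2,1)≠ A(2,0)–B(3,0)≠ B(2,1)–A(2,2)≠ B(2,1)–B(3,2)= B(2,1)–B(3,0)= A(2,2)–A(2,3)= A(2,2)–B(3,2)≠ A(2,2)–B(3,3)≠ A(2,3)–B(2,4)≠ A(2,3)–B(3,3)≠ A(2,3)–B(3,4)≠ A(2,3)–B(3,2)≠ B(2,4)–B(2,5)= B(2,4)–B(3,4)= B(2,4)–B(3,3)= B(2,5)–B(3,4)=  → 9/16 unlike.
Row 3: B(3,0)–A(4,0)≠ B(3,0)–A(4,1)≠ B(3,2)–B(3,3)= B(3,2)–B(4,3)= B(3,2)–A(4,1)≠ B(3,3)–B(3,4)= B(3,3)–B(4,3)= B(3,3)–A(4,4)≠ B(3,4)–A(4,4)≠ B(3,4)–B(4,5)= B(3,4)–B(4,3)=  → 5/11 unlike.
Row 4: A(4,0)–A(4,1)= B(4,3)–A(4,4)≠ A(4,4)–B(4,5)≠  → 2/3 unlike.
Total adjacent occupied pairs: 56; unlike-type pairs: 28.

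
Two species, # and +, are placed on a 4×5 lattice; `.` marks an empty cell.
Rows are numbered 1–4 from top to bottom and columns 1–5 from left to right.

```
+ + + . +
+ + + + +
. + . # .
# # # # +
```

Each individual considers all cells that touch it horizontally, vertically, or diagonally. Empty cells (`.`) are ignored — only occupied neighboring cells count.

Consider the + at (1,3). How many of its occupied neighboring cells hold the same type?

4

Occupied neighbors of (1,3): (1,2)=+, (2,2)=+, (2,3)=+, (2,4)=+.
Same type (+): 4 of 4.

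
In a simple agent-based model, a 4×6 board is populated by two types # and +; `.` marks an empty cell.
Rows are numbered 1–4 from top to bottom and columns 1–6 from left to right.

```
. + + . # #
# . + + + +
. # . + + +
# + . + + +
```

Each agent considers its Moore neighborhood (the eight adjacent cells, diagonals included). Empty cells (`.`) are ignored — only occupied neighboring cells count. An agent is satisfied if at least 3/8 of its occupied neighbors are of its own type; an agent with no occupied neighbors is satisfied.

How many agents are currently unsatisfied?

3

Row 1: (1,2)+ 2/3 ✓ · (1,3)+ 3/3 ✓ · (1,5)# 1/4 ✗ · (1,6)# 1/3 ✗
Row 2: (2,1)# 1/2 ✓ · (2,3)+ 4/5 ✓ · (2,4)+ 5/6 ✓ · (2,5)+ 5/7 ✓ · (2,6)+ 3/5 ✓
Row 3: (3,2)# 2/4 ✓ · (3,4)+ 6/6 ✓ · (3,5)+ 8/8 ✓ · (3,6)+ 5/5 ✓
Row 4: (4,1)# 1/2 ✓ · (4,2)+ 0/2 ✗ · (4,4)+ 3/3 ✓ · (4,5)+ 5/5 ✓ · (4,6)+ 3/3 ✓
Unsatisfied: (1,5), (1,6), (4,2) — 3 in total.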